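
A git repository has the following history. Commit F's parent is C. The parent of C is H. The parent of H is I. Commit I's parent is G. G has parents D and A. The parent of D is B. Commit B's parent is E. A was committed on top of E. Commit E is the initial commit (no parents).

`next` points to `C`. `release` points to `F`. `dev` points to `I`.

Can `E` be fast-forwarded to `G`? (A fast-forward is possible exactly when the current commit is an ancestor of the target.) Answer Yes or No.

A fast-forward from E to G is possible iff E is an ancestor of G.
Ancestors of G: {A, B, D, E, G}.
E is among them, so fast-forward is possible.

Yes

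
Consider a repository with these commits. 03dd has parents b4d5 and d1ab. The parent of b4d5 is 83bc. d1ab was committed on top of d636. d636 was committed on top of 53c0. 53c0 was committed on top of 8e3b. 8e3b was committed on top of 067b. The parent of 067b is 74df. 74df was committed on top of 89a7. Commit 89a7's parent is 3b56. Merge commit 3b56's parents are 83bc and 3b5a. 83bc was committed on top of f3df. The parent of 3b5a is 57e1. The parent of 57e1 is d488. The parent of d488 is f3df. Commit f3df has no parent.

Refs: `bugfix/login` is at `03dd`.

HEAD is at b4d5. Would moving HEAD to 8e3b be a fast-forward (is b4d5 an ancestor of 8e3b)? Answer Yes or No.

A fast-forward from b4d5 to 8e3b is possible iff b4d5 is an ancestor of 8e3b.
Ancestors of 8e3b: {067b, 3b56, 3b5a, 57e1, 74df, 83bc, 89a7, 8e3b, d488, f3df}.
b4d5 is not among them, so fast-forward is not possible.

No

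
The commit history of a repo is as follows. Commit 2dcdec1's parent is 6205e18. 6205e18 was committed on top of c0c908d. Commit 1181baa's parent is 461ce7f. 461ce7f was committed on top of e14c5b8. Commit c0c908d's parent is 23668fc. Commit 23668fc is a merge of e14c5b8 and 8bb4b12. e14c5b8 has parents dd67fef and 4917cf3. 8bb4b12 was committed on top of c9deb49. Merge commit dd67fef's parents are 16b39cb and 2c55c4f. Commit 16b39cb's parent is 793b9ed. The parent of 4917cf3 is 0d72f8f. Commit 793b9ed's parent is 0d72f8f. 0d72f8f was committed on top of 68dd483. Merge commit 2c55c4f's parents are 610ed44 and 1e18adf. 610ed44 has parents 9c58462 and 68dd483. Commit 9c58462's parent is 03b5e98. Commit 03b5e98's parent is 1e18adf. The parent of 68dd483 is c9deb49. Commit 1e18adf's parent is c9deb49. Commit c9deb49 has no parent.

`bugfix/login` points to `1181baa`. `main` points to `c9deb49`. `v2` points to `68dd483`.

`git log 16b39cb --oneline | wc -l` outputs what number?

Walking parent pointers from 16b39cb: reachable set = {0d72f8f, 16b39cb, 68dd483, 793b9ed, c9deb49}.
That is 5 commits.

5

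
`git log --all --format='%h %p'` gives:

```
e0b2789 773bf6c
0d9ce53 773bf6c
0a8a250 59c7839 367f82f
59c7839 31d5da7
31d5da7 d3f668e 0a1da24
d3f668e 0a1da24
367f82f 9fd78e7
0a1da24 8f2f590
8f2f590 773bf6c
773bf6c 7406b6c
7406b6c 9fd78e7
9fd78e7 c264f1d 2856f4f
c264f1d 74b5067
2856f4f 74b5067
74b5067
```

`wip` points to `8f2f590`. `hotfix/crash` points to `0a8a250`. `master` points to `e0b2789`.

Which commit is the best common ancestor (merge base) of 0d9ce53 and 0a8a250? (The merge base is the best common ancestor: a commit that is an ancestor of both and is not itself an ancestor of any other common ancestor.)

773bf6c

Ancestors of 0d9ce53: {0d9ce53, 2856f4f, 7406b6c, 74b5067, 773bf6c, 9fd78e7, c264f1d}.
Ancestors of 0a8a250: {0a1da24, 0a8a250, 2856f4f, 31d5da7, 367f82f, 59c7839, 7406b6c, 74b5067, 773bf6c, 8f2f590, 9fd78e7, c264f1d, d3f668e}.
Common ancestors: {2856f4f, 7406b6c, 74b5067, 773bf6c, 9fd78e7, c264f1d}.
Among these, 773bf6c is not an ancestor of any other common ancestor — it is the merge base.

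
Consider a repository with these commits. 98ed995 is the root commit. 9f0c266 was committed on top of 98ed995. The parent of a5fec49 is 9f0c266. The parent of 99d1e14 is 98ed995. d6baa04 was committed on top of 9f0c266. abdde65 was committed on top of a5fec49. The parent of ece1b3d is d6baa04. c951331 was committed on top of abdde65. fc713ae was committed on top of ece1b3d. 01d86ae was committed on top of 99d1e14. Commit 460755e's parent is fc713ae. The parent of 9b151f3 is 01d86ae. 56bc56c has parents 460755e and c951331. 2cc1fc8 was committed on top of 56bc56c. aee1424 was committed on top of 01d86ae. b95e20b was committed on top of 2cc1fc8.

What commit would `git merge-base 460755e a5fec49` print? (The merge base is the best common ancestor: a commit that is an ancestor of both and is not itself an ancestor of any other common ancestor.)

9f0c266

Ancestors of 460755e: {460755e, 98ed995, 9f0c266, d6baa04, ece1b3d, fc713ae}.
Ancestors of a5fec49: {98ed995, 9f0c266, a5fec49}.
Common ancestors: {98ed995, 9f0c266}.
Among these, 9f0c266 is not an ancestor of any other common ancestor — it is the merge base.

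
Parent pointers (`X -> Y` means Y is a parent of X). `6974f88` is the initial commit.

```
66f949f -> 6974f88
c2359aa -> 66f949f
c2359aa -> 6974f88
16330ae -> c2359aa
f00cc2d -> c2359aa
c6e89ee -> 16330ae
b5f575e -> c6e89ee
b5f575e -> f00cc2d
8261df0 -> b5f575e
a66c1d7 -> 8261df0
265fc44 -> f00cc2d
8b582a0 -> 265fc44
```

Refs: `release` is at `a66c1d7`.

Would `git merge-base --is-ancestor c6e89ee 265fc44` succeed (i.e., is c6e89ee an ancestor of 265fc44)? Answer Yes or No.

Ancestors of 265fc44: {265fc44, 66f949f, 6974f88, c2359aa, f00cc2d}.
c6e89ee is not in that set, so it is not an ancestor of 265fc44.

No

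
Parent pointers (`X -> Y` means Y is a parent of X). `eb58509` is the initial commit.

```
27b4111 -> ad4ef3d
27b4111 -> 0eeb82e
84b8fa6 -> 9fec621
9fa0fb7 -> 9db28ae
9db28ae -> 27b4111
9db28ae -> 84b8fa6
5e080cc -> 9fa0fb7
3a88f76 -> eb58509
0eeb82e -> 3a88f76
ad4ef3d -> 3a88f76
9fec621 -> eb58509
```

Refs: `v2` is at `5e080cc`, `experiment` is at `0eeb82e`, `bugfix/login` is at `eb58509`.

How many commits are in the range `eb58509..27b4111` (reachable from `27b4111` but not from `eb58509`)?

4

Reachable from 27b4111: {0eeb82e, 27b4111, 3a88f76, ad4ef3d, eb58509}.
Reachable from eb58509: {eb58509}.
In 27b4111's history but not eb58509's: {0eeb82e, 27b4111, 3a88f76, ad4ef3d} — 4 commits.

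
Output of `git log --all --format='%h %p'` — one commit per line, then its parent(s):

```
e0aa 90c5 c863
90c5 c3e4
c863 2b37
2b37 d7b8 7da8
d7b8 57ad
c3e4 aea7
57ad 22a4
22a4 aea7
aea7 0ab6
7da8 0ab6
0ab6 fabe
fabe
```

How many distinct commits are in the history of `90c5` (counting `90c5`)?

5

Walking parent pointers from 90c5: reachable set = {0ab6, 90c5, aea7, c3e4, fabe}.
That is 5 commits.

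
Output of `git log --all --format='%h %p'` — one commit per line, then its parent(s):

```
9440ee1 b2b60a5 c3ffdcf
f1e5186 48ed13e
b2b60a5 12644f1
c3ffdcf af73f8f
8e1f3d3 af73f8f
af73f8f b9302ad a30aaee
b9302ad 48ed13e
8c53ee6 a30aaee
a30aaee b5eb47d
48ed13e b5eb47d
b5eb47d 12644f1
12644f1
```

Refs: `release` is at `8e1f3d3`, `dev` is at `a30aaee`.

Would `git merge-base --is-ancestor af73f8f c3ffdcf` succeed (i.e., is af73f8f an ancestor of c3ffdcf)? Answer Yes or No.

Yes

Ancestors of c3ffdcf (commits reachable by following parents): {12644f1, 48ed13e, a30aaee, af73f8f, b5eb47d, b9302ad, c3ffdcf}.
af73f8f is in that set, so it is an ancestor of c3ffdcf.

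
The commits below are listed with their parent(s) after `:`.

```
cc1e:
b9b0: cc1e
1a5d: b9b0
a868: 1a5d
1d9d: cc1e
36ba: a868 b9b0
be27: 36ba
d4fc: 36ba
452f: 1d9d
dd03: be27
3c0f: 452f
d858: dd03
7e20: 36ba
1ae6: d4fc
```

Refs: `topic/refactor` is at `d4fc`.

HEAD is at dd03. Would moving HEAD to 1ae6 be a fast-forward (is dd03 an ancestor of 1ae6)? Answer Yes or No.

A fast-forward from dd03 to 1ae6 is possible iff dd03 is an ancestor of 1ae6.
Ancestors of 1ae6: {1a5d, 1ae6, 36ba, a868, b9b0, cc1e, d4fc}.
dd03 is not among them, so fast-forward is not possible.

No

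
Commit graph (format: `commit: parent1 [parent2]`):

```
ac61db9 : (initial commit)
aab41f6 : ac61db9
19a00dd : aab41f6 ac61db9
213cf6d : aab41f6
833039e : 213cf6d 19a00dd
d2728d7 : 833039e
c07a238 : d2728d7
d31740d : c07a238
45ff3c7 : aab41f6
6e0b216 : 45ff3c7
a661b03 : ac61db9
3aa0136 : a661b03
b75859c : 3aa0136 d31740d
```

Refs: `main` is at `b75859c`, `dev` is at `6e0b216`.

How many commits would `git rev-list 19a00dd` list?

Walking parent pointers from 19a00dd: reachable set = {19a00dd, aab41f6, ac61db9}.
That is 3 commits.

3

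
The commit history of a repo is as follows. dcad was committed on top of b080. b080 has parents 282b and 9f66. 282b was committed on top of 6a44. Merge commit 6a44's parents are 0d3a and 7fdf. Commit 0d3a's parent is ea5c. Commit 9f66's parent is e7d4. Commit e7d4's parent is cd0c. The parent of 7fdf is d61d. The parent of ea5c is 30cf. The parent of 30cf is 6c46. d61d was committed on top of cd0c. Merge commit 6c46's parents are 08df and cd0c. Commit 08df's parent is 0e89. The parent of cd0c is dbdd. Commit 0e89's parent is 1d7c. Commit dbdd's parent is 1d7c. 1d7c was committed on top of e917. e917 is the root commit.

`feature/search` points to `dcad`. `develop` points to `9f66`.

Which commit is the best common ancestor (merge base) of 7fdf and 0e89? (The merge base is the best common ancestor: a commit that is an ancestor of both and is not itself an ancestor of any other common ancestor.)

1d7c

Ancestors of 7fdf: {1d7c, 7fdf, cd0c, d61d, dbdd, e917}.
Ancestors of 0e89: {0e89, 1d7c, e917}.
Common ancestors: {1d7c, e917}.
Among these, 1d7c is not an ancestor of any other common ancestor — it is the merge base.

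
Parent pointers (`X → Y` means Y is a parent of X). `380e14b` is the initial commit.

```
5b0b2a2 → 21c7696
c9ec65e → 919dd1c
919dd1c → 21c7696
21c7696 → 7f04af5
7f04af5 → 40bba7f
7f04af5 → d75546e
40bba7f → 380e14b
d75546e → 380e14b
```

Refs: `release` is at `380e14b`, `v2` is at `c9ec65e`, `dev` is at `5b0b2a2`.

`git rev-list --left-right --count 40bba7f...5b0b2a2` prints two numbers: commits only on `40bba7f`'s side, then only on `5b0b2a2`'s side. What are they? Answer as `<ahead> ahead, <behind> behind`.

Reachable from 40bba7f: {380e14b, 40bba7f}.
Reachable from 5b0b2a2: {21c7696, 380e14b, 40bba7f, 5b0b2a2, 7f04af5, d75546e}.
Only in 40bba7f's history (ahead): {} — 0.
Only in 5b0b2a2's history (behind): {21c7696, 5b0b2a2, 7f04af5, d75546e} — 4.

0 ahead, 4 behind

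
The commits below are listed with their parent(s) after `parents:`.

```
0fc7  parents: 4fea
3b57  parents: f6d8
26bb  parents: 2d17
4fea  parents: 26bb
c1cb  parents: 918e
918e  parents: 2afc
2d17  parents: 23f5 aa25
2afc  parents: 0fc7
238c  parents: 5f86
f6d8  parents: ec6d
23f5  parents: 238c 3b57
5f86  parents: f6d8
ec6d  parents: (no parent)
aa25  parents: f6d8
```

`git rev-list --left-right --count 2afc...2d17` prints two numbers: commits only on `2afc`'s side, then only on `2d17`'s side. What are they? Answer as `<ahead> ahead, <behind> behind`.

4 ahead, 0 behind

Reachable from 2afc: {0fc7, 238c, 23f5, 26bb, 2afc, 2d17, 3b57, 4fea, 5f86, aa25, ec6d, f6d8}.
Reachable from 2d17: {238c, 23f5, 2d17, 3b57, 5f86, aa25, ec6d, f6d8}.
Only in 2afc's history (ahead): {0fc7, 26bb, 2afc, 4fea} — 4.
Only in 2d17's history (behind): {} — 0.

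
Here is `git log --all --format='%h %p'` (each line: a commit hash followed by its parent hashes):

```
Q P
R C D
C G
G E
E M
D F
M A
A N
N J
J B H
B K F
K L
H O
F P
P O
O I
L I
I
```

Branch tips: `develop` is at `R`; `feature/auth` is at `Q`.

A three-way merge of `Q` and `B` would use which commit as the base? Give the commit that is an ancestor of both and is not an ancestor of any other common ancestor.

Ancestors of Q: {I, O, P, Q}.
Ancestors of B: {B, F, I, K, L, O, P}.
Common ancestors: {I, O, P}.
Among these, P is not an ancestor of any other common ancestor — it is the merge base.

P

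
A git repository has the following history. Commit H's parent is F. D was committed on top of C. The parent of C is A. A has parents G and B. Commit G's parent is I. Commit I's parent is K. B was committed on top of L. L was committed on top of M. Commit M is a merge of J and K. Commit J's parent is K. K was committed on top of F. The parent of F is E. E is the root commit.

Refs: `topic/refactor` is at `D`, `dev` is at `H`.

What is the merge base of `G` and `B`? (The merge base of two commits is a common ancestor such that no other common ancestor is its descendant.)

Ancestors of G: {E, F, G, I, K}.
Ancestors of B: {B, E, F, J, K, L, M}.
Common ancestors: {E, F, K}.
Among these, K is not an ancestor of any other common ancestor — it is the merge base.

K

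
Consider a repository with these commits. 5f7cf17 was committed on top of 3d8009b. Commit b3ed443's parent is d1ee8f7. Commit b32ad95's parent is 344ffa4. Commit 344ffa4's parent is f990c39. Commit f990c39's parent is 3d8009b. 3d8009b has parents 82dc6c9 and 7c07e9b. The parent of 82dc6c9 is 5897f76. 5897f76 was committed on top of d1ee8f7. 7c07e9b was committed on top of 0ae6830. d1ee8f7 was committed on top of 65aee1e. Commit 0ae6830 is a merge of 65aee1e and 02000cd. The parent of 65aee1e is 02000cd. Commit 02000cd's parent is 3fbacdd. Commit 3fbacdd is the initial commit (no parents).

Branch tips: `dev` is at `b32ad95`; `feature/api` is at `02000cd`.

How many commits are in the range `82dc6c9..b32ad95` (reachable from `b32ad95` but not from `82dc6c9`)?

Reachable from b32ad95: {02000cd, 0ae6830, 344ffa4, 3d8009b, 3fbacdd, 5897f76, 65aee1e, 7c07e9b, 82dc6c9, b32ad95, d1ee8f7, f990c39}.
Reachable from 82dc6c9: {02000cd, 3fbacdd, 5897f76, 65aee1e, 82dc6c9, d1ee8f7}.
In b32ad95's history but not 82dc6c9's: {0ae6830, 344ffa4, 3d8009b, 7c07e9b, b32ad95, f990c39} — 6 commits.

6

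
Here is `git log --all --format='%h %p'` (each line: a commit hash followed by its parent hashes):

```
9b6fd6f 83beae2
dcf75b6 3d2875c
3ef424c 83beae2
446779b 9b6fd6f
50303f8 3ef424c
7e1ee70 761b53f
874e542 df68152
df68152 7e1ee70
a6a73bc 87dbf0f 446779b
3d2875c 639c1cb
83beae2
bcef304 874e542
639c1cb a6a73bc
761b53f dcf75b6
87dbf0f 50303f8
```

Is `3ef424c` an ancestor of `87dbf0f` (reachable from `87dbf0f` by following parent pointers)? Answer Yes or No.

Yes

Ancestors of 87dbf0f (commits reachable by following parents): {3ef424c, 50303f8, 83beae2, 87dbf0f}.
3ef424c is in that set, so it is an ancestor of 87dbf0f.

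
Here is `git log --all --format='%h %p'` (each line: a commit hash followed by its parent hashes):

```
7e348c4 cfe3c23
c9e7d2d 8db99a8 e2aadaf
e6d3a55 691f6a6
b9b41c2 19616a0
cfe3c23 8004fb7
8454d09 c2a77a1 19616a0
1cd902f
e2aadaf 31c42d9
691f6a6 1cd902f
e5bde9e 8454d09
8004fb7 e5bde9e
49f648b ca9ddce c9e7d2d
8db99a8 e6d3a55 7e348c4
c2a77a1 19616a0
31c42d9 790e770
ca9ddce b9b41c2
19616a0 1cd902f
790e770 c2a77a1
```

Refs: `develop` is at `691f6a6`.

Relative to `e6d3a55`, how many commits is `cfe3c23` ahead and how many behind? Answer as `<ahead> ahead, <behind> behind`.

6 ahead, 2 behind

Reachable from cfe3c23: {19616a0, 1cd902f, 8004fb7, 8454d09, c2a77a1, cfe3c23, e5bde9e}.
Reachable from e6d3a55: {1cd902f, 691f6a6, e6d3a55}.
Only in cfe3c23's history (ahead): {19616a0, 8004fb7, 8454d09, c2a77a1, cfe3c23, e5bde9e} — 6.
Only in e6d3a55's history (behind): {691f6a6, e6d3a55} — 2.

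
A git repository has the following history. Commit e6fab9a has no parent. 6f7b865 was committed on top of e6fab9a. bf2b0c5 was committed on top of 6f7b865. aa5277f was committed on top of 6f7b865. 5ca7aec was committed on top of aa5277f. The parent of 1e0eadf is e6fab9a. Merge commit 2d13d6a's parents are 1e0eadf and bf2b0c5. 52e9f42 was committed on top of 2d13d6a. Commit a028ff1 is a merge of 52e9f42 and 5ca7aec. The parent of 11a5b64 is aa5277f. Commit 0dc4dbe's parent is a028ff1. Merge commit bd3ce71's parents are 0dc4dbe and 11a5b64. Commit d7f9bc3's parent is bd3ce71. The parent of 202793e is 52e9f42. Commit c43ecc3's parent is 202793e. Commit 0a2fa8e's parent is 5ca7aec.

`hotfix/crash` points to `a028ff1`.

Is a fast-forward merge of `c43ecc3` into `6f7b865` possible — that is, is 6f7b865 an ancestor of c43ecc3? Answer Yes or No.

A fast-forward from 6f7b865 to c43ecc3 is possible iff 6f7b865 is an ancestor of c43ecc3.
Ancestors of c43ecc3: {1e0eadf, 202793e, 2d13d6a, 52e9f42, 6f7b865, bf2b0c5, c43ecc3, e6fab9a}.
6f7b865 is among them, so fast-forward is possible.

Yes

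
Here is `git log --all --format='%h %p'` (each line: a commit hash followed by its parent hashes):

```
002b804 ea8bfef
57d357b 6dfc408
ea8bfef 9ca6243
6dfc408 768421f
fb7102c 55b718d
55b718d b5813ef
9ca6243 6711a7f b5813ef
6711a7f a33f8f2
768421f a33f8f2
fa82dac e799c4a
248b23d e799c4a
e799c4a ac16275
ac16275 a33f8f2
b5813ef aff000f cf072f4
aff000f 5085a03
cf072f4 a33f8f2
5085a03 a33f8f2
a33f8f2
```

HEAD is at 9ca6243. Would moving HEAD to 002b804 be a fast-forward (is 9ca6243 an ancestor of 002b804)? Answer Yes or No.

Yes

A fast-forward from 9ca6243 to 002b804 is possible iff 9ca6243 is an ancestor of 002b804.
Ancestors of 002b804: {002b804, 5085a03, 6711a7f, 9ca6243, a33f8f2, aff000f, b5813ef, cf072f4, ea8bfef}.
9ca6243 is among them, so fast-forward is possible.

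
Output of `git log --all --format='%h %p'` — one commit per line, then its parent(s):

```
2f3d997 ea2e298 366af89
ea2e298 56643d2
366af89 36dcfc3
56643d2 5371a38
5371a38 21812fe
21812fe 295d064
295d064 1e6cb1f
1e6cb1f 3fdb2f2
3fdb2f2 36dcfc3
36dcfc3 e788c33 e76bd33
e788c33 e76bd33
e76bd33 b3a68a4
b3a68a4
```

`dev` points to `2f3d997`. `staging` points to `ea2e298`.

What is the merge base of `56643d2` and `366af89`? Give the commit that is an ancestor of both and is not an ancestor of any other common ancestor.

36dcfc3

Ancestors of 56643d2: {1e6cb1f, 21812fe, 295d064, 36dcfc3, 3fdb2f2, 5371a38, 56643d2, b3a68a4, e76bd33, e788c33}.
Ancestors of 366af89: {366af89, 36dcfc3, b3a68a4, e76bd33, e788c33}.
Common ancestors: {36dcfc3, b3a68a4, e76bd33, e788c33}.
Among these, 36dcfc3 is not an ancestor of any other common ancestor — it is the merge base.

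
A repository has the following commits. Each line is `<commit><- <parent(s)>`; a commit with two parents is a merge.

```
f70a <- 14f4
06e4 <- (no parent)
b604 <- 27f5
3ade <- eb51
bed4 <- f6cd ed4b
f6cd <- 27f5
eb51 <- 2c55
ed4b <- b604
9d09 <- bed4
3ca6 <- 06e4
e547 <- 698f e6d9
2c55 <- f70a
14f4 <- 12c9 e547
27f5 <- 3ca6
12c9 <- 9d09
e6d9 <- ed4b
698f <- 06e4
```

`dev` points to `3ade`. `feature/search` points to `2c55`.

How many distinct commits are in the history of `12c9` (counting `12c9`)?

9

Walking parent pointers from 12c9: reachable set = {06e4, 12c9, 27f5, 3ca6, 9d09, b604, bed4, ed4b, f6cd}.
That is 9 commits.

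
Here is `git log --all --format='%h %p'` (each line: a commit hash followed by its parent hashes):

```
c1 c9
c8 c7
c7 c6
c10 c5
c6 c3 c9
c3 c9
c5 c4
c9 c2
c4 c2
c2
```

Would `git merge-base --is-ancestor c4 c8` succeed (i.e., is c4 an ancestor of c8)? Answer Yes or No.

Ancestors of c8: {c2, c3, c6, c7, c8, c9}.
c4 is not in that set, so it is not an ancestor of c8.

No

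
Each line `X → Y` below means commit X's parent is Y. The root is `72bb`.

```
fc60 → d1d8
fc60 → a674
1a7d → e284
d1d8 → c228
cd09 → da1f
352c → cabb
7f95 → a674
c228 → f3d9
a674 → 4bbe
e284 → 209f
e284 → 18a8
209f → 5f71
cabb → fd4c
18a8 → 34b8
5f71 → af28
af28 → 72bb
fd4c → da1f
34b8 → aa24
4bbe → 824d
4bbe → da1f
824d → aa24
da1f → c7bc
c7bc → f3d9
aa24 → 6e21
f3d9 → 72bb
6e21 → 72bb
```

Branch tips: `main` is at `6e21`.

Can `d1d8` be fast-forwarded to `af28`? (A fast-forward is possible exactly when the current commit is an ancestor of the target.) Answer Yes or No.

A fast-forward from d1d8 to af28 is possible iff d1d8 is an ancestor of af28.
Ancestors of af28: {72bb, af28}.
d1d8 is not among them, so fast-forward is not possible.

No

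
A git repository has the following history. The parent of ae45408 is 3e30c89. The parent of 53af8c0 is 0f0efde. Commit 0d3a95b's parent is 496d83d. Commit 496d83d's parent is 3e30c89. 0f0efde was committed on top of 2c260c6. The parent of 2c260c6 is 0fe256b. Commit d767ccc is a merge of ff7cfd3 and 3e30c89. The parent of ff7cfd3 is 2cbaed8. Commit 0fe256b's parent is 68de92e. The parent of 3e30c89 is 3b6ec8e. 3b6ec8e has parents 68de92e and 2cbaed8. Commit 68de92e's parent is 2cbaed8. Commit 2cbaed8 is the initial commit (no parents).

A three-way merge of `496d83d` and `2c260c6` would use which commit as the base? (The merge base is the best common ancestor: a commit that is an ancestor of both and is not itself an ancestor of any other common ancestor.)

Ancestors of 496d83d: {2cbaed8, 3b6ec8e, 3e30c89, 496d83d, 68de92e}.
Ancestors of 2c260c6: {0fe256b, 2c260c6, 2cbaed8, 68de92e}.
Common ancestors: {2cbaed8, 68de92e}.
Among these, 68de92e is not an ancestor of any other common ancestor — it is the merge base.

68de92e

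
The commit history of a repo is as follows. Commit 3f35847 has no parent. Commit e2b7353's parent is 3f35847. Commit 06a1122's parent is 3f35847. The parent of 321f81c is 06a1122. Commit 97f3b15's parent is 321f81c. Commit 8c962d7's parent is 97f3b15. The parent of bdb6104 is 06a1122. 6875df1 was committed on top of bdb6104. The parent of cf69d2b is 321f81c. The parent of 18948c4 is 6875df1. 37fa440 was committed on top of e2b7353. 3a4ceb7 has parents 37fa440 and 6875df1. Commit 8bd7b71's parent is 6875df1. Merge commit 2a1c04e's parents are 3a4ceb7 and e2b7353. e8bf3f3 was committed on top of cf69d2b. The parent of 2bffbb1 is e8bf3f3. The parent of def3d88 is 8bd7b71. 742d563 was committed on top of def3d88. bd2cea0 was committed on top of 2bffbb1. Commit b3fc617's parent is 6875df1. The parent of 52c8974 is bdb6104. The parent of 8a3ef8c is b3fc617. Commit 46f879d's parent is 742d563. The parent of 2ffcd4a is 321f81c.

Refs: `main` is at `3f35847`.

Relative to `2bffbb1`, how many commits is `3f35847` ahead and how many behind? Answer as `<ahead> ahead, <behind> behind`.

Reachable from 3f35847: {3f35847}.
Reachable from 2bffbb1: {06a1122, 2bffbb1, 321f81c, 3f35847, cf69d2b, e8bf3f3}.
Only in 3f35847's history (ahead): {} — 0.
Only in 2bffbb1's history (behind): {06a1122, 2bffbb1, 321f81c, cf69d2b, e8bf3f3} — 5.

0 ahead, 5 behind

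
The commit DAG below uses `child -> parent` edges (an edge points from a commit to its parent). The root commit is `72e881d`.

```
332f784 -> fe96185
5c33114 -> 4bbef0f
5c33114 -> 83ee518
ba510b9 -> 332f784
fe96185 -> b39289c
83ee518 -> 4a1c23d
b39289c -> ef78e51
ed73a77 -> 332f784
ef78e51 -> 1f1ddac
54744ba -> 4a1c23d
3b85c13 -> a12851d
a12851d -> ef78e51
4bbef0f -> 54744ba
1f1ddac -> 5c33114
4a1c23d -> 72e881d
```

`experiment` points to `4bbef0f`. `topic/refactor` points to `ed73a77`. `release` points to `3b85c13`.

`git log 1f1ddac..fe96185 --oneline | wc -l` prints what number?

3

Reachable from fe96185: {1f1ddac, 4a1c23d, 4bbef0f, 54744ba, 5c33114, 72e881d, 83ee518, b39289c, ef78e51, fe96185}.
Reachable from 1f1ddac: {1f1ddac, 4a1c23d, 4bbef0f, 54744ba, 5c33114, 72e881d, 83ee518}.
In fe96185's history but not 1f1ddac's: {b39289c, ef78e51, fe96185} — 3 commits.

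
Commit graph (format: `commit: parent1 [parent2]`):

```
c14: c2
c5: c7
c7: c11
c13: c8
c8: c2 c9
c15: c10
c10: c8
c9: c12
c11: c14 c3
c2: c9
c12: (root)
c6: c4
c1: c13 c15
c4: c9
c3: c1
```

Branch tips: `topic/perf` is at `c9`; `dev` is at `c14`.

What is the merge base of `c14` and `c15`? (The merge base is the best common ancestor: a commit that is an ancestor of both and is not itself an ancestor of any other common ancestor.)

c2

Ancestors of c14: {c12, c14, c2, c9}.
Ancestors of c15: {c10, c12, c15, c2, c8, c9}.
Common ancestors: {c12, c2, c9}.
Among these, c2 is not an ancestor of any other common ancestor — it is the merge base.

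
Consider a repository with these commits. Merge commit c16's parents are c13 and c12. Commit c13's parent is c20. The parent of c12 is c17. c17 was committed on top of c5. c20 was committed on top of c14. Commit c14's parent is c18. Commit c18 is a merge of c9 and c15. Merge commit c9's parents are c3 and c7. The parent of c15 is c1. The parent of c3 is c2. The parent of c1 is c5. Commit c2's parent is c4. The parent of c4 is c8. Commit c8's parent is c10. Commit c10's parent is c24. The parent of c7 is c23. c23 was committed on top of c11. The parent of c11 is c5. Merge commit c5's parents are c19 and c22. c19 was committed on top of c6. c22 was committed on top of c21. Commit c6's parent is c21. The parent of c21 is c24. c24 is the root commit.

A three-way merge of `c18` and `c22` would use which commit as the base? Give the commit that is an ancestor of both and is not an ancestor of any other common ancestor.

Ancestors of c18: {c1, c10, c11, c15, c18, c19, c2, c21, c22, c23, c24, c3, c4, c5, c6, c7, c8, c9}.
Ancestors of c22: {c21, c22, c24}.
Common ancestors: {c21, c22, c24}.
Among these, c22 is not an ancestor of any other common ancestor — it is the merge base.

c22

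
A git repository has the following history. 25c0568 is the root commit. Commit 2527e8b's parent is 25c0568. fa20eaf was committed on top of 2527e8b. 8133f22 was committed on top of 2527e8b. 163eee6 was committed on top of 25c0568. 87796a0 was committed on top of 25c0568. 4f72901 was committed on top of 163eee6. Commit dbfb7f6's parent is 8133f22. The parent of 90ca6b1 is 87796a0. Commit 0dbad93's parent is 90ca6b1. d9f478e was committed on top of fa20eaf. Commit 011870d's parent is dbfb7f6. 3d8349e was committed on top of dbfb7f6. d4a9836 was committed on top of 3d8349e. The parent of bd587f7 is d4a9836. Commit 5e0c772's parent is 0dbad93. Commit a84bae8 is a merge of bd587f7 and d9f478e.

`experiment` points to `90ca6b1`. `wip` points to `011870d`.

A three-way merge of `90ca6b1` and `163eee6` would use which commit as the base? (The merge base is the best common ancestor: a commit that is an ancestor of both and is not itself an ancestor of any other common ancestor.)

Ancestors of 90ca6b1: {25c0568, 87796a0, 90ca6b1}.
Ancestors of 163eee6: {163eee6, 25c0568}.
Common ancestors: {25c0568}.
The only common ancestor is 25c0568, so it is the merge base.

25c0568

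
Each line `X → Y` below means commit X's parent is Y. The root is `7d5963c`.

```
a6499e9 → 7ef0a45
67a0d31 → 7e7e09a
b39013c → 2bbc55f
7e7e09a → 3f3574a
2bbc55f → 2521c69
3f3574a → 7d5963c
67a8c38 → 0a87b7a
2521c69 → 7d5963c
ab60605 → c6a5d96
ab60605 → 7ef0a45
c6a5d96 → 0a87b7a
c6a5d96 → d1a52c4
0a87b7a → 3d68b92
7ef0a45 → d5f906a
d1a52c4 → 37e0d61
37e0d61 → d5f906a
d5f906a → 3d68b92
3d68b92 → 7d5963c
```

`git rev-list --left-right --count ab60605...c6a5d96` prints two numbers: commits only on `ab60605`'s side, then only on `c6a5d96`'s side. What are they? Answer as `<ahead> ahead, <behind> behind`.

Reachable from ab60605: {0a87b7a, 37e0d61, 3d68b92, 7d5963c, 7ef0a45, ab60605, c6a5d96, d1a52c4, d5f906a}.
Reachable from c6a5d96: {0a87b7a, 37e0d61, 3d68b92, 7d5963c, c6a5d96, d1a52c4, d5f906a}.
Only in ab60605's history (ahead): {7ef0a45, ab60605} — 2.
Only in c6a5d96's history (behind): {} — 0.

2 ahead, 0 behind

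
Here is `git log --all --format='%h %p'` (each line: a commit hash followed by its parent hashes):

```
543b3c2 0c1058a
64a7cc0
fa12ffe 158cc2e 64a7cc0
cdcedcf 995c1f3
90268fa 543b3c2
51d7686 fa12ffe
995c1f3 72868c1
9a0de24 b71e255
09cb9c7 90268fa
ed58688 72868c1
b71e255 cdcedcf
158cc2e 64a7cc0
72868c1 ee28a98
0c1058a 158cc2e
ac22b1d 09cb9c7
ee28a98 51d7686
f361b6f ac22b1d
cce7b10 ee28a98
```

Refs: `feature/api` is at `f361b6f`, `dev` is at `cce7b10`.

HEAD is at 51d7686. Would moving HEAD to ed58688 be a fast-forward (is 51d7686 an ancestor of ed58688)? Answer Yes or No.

A fast-forward from 51d7686 to ed58688 is possible iff 51d7686 is an ancestor of ed58688.
Ancestors of ed58688: {158cc2e, 51d7686, 64a7cc0, 72868c1, ed58688, ee28a98, fa12ffe}.
51d7686 is among them, so fast-forward is possible.

Yes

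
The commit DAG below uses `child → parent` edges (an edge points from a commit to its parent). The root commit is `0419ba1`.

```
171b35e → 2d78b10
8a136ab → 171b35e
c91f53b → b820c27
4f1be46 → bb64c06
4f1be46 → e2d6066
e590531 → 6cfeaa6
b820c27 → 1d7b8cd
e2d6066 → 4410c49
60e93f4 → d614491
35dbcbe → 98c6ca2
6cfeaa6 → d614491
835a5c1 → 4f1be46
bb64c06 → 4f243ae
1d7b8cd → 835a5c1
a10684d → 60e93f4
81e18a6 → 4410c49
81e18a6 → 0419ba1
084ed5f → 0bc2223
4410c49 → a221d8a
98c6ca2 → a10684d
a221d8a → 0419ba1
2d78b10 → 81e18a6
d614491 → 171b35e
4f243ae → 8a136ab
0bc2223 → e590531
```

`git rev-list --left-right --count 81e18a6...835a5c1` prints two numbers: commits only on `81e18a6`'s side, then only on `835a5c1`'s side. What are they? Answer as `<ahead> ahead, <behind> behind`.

Reachable from 81e18a6: {0419ba1, 4410c49, 81e18a6, a221d8a}.
Reachable from 835a5c1: {0419ba1, 171b35e, 2d78b10, 4410c49, 4f1be46, 4f243ae, 81e18a6, 835a5c1, 8a136ab, a221d8a, bb64c06, e2d6066}.
Only in 81e18a6's history (ahead): {} — 0.
Only in 835a5c1's history (behind): {171b35e, 2d78b10, 4f1be46, 4f243ae, 835a5c1, 8a136ab, bb64c06, e2d6066} — 8.

0 ahead, 8 behind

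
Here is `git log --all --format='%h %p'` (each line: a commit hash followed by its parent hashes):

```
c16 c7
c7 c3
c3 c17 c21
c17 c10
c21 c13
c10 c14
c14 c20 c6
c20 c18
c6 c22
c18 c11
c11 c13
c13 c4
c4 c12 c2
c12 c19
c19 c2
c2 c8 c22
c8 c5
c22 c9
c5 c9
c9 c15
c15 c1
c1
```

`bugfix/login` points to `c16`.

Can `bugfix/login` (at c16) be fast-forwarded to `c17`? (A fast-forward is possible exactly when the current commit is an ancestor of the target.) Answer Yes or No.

A fast-forward from c16 to c17 is possible iff c16 is an ancestor of c17.
Ancestors of c17: {c1, c10, c11, c12, c13, c14, c15, c17, c18, c19, c2, c20, c22, c4, c5, c6, c8, c9}.
c16 is not among them, so fast-forward is not possible.

No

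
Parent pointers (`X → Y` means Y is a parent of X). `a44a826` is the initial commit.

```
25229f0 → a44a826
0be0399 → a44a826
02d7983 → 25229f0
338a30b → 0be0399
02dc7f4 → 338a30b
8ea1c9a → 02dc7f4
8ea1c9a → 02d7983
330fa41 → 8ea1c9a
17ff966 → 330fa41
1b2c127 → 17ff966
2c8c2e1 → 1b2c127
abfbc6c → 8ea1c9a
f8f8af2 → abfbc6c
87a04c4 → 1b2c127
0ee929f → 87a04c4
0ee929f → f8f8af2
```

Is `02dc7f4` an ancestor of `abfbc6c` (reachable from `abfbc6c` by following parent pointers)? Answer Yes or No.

Ancestors of abfbc6c (commits reachable by following parents): {02d7983, 02dc7f4, 0be0399, 25229f0, 338a30b, 8ea1c9a, a44a826, abfbc6c}.
02dc7f4 is in that set, so it is an ancestor of abfbc6c.

Yes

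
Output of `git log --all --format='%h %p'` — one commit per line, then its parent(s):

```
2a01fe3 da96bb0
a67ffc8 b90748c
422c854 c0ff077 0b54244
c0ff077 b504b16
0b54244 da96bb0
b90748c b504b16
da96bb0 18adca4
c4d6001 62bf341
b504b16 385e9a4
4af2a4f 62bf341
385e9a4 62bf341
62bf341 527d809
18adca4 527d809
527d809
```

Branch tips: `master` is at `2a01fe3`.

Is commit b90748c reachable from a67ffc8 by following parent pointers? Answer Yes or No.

Yes

Ancestors of a67ffc8 (commits reachable by following parents): {385e9a4, 527d809, 62bf341, a67ffc8, b504b16, b90748c}.
b90748c is in that set, so it is an ancestor of a67ffc8.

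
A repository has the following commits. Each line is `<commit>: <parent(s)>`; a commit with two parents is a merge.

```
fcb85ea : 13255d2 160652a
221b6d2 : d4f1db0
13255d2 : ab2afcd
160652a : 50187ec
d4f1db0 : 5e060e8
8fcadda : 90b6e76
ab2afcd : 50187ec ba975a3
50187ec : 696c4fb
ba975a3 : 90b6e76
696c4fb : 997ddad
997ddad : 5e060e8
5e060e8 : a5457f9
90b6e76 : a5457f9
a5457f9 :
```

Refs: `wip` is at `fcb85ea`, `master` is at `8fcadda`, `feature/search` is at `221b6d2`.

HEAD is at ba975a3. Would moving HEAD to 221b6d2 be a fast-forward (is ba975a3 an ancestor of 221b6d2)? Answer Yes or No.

No

A fast-forward from ba975a3 to 221b6d2 is possible iff ba975a3 is an ancestor of 221b6d2.
Ancestors of 221b6d2: {221b6d2, 5e060e8, a5457f9, d4f1db0}.
ba975a3 is not among them, so fast-forward is not possible.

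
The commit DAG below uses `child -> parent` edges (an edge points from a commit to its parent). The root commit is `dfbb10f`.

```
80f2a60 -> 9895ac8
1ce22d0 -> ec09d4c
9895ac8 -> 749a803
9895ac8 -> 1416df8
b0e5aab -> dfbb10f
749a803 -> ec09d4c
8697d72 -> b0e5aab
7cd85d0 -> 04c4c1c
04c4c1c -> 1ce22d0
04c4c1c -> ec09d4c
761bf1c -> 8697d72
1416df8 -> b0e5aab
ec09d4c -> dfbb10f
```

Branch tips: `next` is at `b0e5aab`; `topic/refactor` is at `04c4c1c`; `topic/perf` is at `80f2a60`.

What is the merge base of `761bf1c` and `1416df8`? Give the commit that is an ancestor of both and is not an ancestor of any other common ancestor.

Ancestors of 761bf1c: {761bf1c, 8697d72, b0e5aab, dfbb10f}.
Ancestors of 1416df8: {1416df8, b0e5aab, dfbb10f}.
Common ancestors: {b0e5aab, dfbb10f}.
Among these, b0e5aab is not an ancestor of any other common ancestor — it is the merge base.

b0e5aab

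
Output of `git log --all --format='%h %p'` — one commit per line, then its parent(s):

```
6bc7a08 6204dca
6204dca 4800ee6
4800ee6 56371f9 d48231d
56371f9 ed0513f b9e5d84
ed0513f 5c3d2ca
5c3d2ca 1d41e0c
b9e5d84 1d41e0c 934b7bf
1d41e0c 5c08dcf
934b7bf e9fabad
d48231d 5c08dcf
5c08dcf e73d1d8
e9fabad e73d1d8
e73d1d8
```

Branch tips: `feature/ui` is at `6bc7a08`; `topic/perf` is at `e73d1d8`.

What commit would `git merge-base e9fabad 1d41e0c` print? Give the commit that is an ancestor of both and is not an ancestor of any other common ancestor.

e73d1d8

Ancestors of e9fabad: {e73d1d8, e9fabad}.
Ancestors of 1d41e0c: {1d41e0c, 5c08dcf, e73d1d8}.
Common ancestors: {e73d1d8}.
The only common ancestor is e73d1d8, so it is the merge base.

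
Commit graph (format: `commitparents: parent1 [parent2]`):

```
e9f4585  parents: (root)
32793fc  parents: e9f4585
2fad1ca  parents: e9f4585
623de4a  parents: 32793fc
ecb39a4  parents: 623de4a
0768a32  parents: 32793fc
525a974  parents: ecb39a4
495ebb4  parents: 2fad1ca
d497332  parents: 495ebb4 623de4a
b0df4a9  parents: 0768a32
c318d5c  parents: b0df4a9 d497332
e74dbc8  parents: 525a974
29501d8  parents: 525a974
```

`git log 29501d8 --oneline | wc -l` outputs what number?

6

Walking parent pointers from 29501d8: reachable set = {29501d8, 32793fc, 525a974, 623de4a, e9f4585, ecb39a4}.
That is 6 commits.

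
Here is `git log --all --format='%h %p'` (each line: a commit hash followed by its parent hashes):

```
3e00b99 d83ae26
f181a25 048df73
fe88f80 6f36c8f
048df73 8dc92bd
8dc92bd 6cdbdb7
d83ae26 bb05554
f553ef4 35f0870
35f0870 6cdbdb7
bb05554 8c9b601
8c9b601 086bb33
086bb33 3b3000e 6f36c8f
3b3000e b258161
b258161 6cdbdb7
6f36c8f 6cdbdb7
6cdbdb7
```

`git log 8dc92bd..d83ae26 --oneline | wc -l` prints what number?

Reachable from d83ae26: {086bb33, 3b3000e, 6cdbdb7, 6f36c8f, 8c9b601, b258161, bb05554, d83ae26}.
Reachable from 8dc92bd: {6cdbdb7, 8dc92bd}.
In d83ae26's history but not 8dc92bd's: {086bb33, 3b3000e, 6f36c8f, 8c9b601, b258161, bb05554, d83ae26} — 7 commits.

7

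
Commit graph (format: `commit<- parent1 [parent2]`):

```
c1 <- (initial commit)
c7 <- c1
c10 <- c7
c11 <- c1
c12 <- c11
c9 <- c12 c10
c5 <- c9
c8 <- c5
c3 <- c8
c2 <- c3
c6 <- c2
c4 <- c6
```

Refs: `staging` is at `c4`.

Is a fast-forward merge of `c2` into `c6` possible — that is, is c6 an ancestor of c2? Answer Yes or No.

A fast-forward from c6 to c2 is possible iff c6 is an ancestor of c2.
Ancestors of c2: {c1, c10, c11, c12, c2, c3, c5, c7, c8, c9}.
c6 is not among them, so fast-forward is not possible.

No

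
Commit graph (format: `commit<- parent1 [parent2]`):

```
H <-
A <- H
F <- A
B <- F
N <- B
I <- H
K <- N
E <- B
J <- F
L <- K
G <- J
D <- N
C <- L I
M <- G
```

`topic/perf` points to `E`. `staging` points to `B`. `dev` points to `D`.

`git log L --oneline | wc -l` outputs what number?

7

Walking parent pointers from L: reachable set = {A, B, F, H, K, L, N}.
That is 7 commits.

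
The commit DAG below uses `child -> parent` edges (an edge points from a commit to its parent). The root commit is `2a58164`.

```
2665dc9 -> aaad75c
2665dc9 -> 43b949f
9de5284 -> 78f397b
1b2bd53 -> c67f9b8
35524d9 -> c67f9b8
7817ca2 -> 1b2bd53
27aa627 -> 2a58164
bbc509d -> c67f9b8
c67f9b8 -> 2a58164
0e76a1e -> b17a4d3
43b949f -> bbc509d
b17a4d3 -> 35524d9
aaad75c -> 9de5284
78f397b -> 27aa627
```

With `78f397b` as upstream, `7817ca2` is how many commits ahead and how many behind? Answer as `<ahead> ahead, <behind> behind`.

Reachable from 7817ca2: {1b2bd53, 2a58164, 7817ca2, c67f9b8}.
Reachable from 78f397b: {27aa627, 2a58164, 78f397b}.
Only in 7817ca2's history (ahead): {1b2bd53, 7817ca2, c67f9b8} — 3.
Only in 78f397b's history (behind): {27aa627, 78f397b} — 2.

3 ahead, 2 behind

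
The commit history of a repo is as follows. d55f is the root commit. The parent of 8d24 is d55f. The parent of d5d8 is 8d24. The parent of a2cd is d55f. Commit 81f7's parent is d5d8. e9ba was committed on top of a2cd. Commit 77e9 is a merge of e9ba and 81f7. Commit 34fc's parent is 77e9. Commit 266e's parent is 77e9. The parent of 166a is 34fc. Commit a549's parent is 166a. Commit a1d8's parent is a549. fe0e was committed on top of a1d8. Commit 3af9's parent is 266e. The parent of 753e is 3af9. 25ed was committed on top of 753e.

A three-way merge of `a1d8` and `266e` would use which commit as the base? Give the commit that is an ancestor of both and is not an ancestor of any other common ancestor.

77e9

Ancestors of a1d8: {166a, 34fc, 77e9, 81f7, 8d24, a1d8, a2cd, a549, d55f, d5d8, e9ba}.
Ancestors of 266e: {266e, 77e9, 81f7, 8d24, a2cd, d55f, d5d8, e9ba}.
Common ancestors: {77e9, 81f7, 8d24, a2cd, d55f, d5d8, e9ba}.
Among these, 77e9 is not an ancestor of any other common ancestor — it is the merge base.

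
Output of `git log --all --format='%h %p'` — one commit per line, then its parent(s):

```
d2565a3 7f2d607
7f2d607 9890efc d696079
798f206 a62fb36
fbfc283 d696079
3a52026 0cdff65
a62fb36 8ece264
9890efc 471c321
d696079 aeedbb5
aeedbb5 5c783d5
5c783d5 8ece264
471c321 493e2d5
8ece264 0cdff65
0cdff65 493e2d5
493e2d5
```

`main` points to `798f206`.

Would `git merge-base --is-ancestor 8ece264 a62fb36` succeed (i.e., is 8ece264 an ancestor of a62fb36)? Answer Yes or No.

Yes

Ancestors of a62fb36 (commits reachable by following parents): {0cdff65, 493e2d5, 8ece264, a62fb36}.
8ece264 is in that set, so it is an ancestor of a62fb36.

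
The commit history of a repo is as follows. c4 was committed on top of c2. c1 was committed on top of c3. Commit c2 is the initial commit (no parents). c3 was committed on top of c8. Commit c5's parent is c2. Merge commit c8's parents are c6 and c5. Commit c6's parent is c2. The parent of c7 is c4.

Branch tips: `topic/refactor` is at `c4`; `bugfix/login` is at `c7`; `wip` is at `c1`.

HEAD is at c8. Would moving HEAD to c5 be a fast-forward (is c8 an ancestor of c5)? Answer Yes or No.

No

A fast-forward from c8 to c5 is possible iff c8 is an ancestor of c5.
Ancestors of c5: {c2, c5}.
c8 is not among them, so fast-forward is not possible.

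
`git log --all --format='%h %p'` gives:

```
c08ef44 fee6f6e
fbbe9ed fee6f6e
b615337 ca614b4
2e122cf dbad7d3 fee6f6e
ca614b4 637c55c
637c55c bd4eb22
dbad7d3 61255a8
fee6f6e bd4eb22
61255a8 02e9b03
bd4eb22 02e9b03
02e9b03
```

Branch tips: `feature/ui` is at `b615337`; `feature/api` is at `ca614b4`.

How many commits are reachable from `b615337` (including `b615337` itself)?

Walking parent pointers from b615337: reachable set = {02e9b03, 637c55c, b615337, bd4eb22, ca614b4}.
That is 5 commits.

5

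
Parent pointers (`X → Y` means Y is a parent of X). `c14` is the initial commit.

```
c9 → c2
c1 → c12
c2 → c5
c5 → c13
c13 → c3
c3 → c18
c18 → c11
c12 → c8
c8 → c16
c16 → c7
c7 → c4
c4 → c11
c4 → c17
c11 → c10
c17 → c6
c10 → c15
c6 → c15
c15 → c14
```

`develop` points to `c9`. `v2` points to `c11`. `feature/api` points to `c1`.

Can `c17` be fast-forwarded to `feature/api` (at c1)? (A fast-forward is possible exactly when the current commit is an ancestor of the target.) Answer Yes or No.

A fast-forward from c17 to c1 is possible iff c17 is an ancestor of c1.
Ancestors of c1: {c1, c10, c11, c12, c14, c15, c16, c17, c4, c6, c7, c8}.
c17 is among them, so fast-forward is possible.

Yes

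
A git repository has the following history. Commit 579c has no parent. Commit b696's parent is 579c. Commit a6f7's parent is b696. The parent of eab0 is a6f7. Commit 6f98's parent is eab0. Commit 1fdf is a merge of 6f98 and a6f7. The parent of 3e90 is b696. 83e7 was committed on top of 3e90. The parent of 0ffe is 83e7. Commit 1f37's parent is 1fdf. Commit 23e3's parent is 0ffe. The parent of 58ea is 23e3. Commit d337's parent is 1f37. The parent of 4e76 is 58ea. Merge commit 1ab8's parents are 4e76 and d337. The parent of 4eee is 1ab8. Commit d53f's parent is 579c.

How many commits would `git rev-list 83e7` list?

4

Walking parent pointers from 83e7: reachable set = {3e90, 579c, 83e7, b696}.
That is 4 commits.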